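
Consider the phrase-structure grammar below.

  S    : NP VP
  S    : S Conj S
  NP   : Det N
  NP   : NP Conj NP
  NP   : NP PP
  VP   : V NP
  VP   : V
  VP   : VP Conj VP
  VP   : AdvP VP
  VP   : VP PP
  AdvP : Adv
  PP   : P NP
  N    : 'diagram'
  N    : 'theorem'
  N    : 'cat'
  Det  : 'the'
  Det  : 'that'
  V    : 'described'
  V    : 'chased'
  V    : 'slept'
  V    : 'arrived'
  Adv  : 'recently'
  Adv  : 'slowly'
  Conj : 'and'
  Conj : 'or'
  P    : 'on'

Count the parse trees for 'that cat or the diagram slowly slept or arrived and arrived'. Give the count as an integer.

5

Two of the 5 distinct bracketings:
[S [NP [NP [Det that] [N cat]] [Conj or] [NP [Det the] [N diagram]]] [VP [VP [AdvP [Adv slowly]] [VP [V slept]]] [Conj or] [VP [VP [V arrived]] [Conj and] [VP [V arrived]]]]]
[S [NP [NP [Det that] [N cat]] [Conj or] [NP [Det the] [N diagram]]] [VP [VP [VP [AdvP [Adv slowly]] [VP [V slept]]] [Conj or] [VP [V arrived]]] [Conj and] [VP [V arrived]]]]
The trees differ in how a recursive rule is bracketed over the same span.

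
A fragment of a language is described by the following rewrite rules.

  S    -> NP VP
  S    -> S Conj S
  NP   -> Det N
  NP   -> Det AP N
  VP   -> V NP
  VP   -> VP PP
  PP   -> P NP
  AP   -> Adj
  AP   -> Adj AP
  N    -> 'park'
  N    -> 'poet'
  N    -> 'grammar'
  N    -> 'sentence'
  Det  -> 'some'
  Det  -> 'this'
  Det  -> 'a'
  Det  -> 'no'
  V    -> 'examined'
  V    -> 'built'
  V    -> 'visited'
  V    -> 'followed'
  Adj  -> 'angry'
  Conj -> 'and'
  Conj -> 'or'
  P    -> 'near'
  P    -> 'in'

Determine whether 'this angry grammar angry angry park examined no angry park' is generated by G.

An N word can never sit immediately before an Adj word in any string this grammar generates, so the substring 'grammar angry' rules out a derivation.

Ungrammatical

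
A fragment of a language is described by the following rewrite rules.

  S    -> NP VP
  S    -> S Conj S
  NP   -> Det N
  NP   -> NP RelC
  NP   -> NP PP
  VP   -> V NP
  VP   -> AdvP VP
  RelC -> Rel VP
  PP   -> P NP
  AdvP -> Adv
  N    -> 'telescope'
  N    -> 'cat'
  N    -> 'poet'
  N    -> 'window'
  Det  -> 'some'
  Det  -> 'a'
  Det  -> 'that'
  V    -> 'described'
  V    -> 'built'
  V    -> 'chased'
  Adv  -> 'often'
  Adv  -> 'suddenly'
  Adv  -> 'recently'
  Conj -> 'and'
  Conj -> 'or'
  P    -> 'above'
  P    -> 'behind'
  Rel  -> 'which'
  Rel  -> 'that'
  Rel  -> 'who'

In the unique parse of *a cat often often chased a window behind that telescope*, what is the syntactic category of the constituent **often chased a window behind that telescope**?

[S [NP [Det a] [N cat]] [VP [AdvP [Adv often]] [VP [AdvP [Adv often]] [VP [V chased] [NP [NP [Det a] [N window]] [PP [P behind] [NP [Det that] [N telescope]]]]]]]]
The span 'often chased a window behind that telescope' is the VP node built by VP → AdvP VP.

VP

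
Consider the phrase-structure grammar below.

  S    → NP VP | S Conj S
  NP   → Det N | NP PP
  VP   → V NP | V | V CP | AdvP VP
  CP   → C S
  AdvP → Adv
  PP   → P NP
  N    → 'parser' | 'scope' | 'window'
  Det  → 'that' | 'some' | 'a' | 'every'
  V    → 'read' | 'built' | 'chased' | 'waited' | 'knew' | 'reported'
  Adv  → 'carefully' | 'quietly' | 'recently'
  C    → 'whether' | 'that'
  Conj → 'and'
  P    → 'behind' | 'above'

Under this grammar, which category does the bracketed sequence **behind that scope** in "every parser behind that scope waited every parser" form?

PP

[S [NP [NP [Det every] [N parser]] [PP [P behind] [NP [Det that] [N scope]]]] [VP [V waited] [NP [Det every] [N parser]]]]
The span 'behind that scope' is the PP node built by PP → P NP.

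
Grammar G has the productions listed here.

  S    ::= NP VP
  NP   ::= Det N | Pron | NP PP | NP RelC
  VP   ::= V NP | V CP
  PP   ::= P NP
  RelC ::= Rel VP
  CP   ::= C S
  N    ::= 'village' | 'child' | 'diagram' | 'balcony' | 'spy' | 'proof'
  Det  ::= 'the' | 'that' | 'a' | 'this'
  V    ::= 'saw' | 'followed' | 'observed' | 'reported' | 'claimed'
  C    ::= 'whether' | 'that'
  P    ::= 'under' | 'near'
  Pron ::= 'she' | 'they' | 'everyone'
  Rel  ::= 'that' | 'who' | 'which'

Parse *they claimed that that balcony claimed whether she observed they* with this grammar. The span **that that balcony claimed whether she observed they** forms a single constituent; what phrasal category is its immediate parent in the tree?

S
  NP
    Pron: they
  VP
    V: claimed
    CP
      C: that
      S
        NP
          Det: that
          N: balcony
        VP
          V: claimed
          CP
            C: whether
            S
              NP
                Pron: she
              VP
                V: observed
                NP
                  Pron: they
The span 'that that balcony claimed whether she observed they' is the CP node built by CP → C S.
Its mother is the VP built by VP → V CP.

VP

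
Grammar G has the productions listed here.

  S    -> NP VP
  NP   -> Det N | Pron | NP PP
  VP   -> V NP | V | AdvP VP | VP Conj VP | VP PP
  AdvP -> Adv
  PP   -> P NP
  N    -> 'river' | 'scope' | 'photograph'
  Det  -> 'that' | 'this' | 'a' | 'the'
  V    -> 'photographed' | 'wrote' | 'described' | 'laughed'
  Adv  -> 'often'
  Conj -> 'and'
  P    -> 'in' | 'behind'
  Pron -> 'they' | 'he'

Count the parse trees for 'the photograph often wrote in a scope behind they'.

5

Two of the 5 distinct bracketings:
[S [NP [Det the] [N photograph]] [VP [AdvP [Adv often]] [VP [VP [V wrote]] [PP [P in] [NP [NP [Det a] [N scope]] [PP [P behind] [NP [Pron they]]]]]]]]
[S [NP [Det the] [N photograph]] [VP [AdvP [Adv often]] [VP [VP [VP [V wrote]] [PP [P in] [NP [Det a] [N scope]]]] [PP [P behind] [NP [Pron they]]]]]]
The difference turns on whether NP → NP PP is used at the relevant span, versus an alternative expansion of NP.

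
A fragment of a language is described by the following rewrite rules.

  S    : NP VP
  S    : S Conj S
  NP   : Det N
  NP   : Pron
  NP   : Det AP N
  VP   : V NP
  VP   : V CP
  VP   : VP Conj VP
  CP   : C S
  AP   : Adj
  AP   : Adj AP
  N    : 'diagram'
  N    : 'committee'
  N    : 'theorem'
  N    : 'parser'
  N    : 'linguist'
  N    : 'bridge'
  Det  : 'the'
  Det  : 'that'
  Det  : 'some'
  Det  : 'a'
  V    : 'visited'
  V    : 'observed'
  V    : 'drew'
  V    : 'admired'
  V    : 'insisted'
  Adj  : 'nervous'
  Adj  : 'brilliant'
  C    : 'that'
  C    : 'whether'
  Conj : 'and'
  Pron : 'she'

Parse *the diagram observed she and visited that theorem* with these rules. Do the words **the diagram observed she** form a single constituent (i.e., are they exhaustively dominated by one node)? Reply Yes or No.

[S [NP [Det the] [N diagram]] [VP [VP [V observed] [NP [Pron she]]] [Conj and] [VP [V visited] [NP [Det that] [N theorem]]]]]
The smallest constituent containing 'the diagram observed she' is the S spanning 'the diagram observed she and visited that theorem'; no single node in the tree dominates exactly the given words.

No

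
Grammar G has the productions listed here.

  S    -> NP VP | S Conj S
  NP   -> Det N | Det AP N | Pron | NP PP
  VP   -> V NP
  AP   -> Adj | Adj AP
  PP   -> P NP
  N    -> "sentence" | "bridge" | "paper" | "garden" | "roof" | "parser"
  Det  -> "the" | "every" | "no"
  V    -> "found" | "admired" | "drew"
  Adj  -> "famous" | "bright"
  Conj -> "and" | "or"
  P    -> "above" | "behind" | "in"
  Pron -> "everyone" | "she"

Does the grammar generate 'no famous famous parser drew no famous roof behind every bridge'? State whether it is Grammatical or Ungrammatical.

[S [NP [Det no] [AP [Adj famous] [AP [Adj famous]]] [N parser]] [VP [V drew] [NP [NP [Det no] [AP [Adj famous]] [N roof]] [PP [P behind] [NP [Det every] [N bridge]]]]]]
The bracketing above is licensed at every node by one of the given productions, with S at the root.

Grammatical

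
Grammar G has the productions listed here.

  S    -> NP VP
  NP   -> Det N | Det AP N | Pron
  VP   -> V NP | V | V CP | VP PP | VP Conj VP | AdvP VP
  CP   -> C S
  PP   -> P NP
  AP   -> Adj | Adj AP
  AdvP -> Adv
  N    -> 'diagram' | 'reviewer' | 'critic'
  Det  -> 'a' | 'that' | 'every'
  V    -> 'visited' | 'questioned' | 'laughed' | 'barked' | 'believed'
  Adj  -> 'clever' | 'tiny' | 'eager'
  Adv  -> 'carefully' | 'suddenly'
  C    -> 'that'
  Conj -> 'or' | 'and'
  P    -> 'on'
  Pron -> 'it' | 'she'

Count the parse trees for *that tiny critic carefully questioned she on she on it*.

3

Two of the 3 distinct bracketings:
[S [NP [Det that] [AP [Adj tiny]] [N critic]] [VP [VP [VP [AdvP [Adv carefully]] [VP [V questioned] [NP [Pron she]]]] [PP [P on] [NP [Pron she]]]] [PP [P on] [NP [Pron it]]]]]
[S [NP [Det that] [AP [Adj tiny]] [N critic]] [VP [VP [AdvP [Adv carefully]] [VP [VP [V questioned] [NP [Pron she]]] [PP [P on] [NP [Pron she]]]]] [PP [P on] [NP [Pron it]]]]]
The trees differ in how a recursive rule is bracketed over the same span.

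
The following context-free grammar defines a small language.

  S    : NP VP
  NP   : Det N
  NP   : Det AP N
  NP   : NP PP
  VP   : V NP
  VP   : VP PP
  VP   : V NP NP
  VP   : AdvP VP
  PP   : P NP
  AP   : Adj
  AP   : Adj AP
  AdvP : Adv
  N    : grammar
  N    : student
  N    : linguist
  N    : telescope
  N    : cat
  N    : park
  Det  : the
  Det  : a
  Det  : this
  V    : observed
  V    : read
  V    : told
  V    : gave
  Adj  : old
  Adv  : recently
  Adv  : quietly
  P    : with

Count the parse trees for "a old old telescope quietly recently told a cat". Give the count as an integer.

1

[S [NP [Det a] [AP [Adj old] [AP [Adj old]]] [N telescope]] [VP [AdvP [Adv quietly]] [VP [AdvP [Adv recently]] [VP [V told] [NP [Det a] [N cat]]]]]]
No rule offers an alternative attachment or grouping for any span, so this is the only derivation.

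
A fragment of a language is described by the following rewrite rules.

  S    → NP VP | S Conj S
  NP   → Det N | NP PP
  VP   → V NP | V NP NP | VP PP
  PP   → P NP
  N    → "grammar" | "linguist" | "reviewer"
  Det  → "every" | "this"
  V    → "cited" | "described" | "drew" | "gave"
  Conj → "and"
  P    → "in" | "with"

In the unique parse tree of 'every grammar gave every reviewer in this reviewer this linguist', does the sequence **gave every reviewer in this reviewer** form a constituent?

[S [NP [Det every] [N grammar]] [VP [V gave] [NP [NP [Det every] [N reviewer]] [PP [P in] [NP [Det this] [N reviewer]]]] [NP [Det this] [N linguist]]]]
The smallest constituent containing 'gave every reviewer in this reviewer' is the VP spanning 'gave every reviewer in this reviewer this linguist'; no single node in the tree dominates exactly the given words.

No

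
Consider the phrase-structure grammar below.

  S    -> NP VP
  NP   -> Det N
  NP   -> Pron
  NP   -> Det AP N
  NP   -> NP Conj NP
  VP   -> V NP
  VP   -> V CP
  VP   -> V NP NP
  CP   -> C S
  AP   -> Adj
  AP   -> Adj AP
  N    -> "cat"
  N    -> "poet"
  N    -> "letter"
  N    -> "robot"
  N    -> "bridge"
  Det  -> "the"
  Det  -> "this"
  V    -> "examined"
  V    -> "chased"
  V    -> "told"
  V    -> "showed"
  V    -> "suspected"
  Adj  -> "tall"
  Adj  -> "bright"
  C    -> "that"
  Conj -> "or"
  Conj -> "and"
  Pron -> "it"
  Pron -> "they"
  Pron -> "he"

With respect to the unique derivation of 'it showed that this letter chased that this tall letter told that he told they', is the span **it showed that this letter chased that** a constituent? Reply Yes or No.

[S [NP [Pron it]] [VP [V showed] [CP [C that] [S [NP [Det this] [N letter]] [VP [V chased] [CP [C that] [S [NP [Det this] [AP [Adj tall]] [N letter]] [VP [V told] [CP [C that] [S [NP [Pron he]] [VP [V told] [NP [Pron they]]]]]]]]]]]]]
The smallest constituent containing 'it showed that this letter chased that' is the S spanning 'it showed that this letter chased that this tall letter told that he told they'; no single node in the tree dominates exactly the given words.

No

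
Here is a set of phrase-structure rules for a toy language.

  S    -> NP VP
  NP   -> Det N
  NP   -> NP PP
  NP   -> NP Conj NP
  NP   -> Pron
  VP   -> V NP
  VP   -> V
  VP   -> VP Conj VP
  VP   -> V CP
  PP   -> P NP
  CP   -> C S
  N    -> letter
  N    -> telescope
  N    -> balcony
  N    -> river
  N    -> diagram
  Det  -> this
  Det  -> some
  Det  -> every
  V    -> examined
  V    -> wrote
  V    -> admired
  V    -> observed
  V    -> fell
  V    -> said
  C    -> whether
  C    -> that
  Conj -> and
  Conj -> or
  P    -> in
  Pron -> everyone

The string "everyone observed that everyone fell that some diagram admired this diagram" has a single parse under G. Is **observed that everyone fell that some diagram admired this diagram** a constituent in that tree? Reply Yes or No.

Yes

[S [NP [Pron everyone]] [VP [V observed] [CP [C that] [S [NP [Pron everyone]] [VP [V fell] [CP [C that] [S [NP [Det some] [N diagram]] [VP [V admired] [NP [Det this] [N diagram]]]]]]]]]]
The words 'observed that everyone fell that some diagram admired this diagram' are exhaustively dominated by a single VP node (built by VP → V CP), so they form a constituent.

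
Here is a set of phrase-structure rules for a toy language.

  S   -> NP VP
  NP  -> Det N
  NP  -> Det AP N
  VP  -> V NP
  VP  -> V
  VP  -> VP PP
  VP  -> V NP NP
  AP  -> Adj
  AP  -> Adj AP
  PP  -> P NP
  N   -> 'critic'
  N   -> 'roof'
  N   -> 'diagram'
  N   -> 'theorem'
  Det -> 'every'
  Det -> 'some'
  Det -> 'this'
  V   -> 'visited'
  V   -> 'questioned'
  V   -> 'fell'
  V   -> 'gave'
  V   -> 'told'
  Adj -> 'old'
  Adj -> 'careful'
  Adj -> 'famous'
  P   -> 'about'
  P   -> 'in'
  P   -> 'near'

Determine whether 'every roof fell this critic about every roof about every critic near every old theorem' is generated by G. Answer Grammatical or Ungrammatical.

S
  NP
    Det: every
    N: roof
  VP
    VP
      VP
        VP
          V: fell
          NP
            Det: this
            N: critic
        PP
          P: about
          NP
            Det: every
            N: roof
      PP
        P: about
        NP
          Det: every
          N: critic
    PP
      P: near
      NP
        Det: every
        AP
          Adj: old
        N: theorem
The bracketing above is licensed at every node by one of the given productions, with S at the root.

Grammatical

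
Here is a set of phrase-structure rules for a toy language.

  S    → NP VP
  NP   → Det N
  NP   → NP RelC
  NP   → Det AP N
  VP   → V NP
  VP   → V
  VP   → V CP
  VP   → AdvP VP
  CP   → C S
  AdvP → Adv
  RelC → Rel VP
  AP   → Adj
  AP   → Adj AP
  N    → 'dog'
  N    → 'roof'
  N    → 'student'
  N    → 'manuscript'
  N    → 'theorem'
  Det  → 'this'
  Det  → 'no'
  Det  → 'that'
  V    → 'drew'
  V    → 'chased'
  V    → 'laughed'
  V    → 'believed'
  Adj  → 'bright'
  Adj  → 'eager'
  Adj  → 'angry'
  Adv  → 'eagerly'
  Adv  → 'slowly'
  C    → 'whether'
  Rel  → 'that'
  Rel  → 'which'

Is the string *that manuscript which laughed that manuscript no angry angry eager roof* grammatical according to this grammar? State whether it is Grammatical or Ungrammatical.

Ungrammatical

An N word can never sit immediately before a Det word in any string this grammar generates, so the substring 'manuscript no' rules out a derivation.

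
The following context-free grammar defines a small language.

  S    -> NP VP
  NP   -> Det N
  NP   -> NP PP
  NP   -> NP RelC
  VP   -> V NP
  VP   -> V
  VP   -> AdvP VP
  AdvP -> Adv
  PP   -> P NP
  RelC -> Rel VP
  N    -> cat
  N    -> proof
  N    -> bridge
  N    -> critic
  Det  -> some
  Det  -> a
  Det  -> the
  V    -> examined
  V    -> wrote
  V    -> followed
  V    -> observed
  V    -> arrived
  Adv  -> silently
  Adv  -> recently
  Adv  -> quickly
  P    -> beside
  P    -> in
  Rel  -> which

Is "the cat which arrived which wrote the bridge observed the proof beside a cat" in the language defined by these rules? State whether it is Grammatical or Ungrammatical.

S
  NP
    NP
      NP
        Det: the
        N: cat
      RelC
        Rel: which
        VP
          V: arrived
    RelC
      Rel: which
      VP
        V: wrote
        NP
          Det: the
          N: bridge
  VP
    V: observed
    NP
      NP
        Det: the
        N: proof
      PP
        P: beside
        NP
          Det: a
          N: cat
Each bracket corresponds to one application of a listed rule, so the string is derivable from S.

Grammatical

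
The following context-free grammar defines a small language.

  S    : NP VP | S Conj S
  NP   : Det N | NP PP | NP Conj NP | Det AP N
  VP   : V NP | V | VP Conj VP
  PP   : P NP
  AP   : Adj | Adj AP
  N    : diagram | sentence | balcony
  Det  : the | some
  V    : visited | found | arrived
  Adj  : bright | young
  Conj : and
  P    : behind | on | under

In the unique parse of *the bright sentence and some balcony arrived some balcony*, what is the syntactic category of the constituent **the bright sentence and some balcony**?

NP

S
  NP
    NP
      Det: the
      AP
        Adj: bright
      N: sentence
    Conj: and
    NP
      Det: some
      N: balcony
  VP
    V: arrived
    NP
      Det: some
      N: balcony
The span 'the bright sentence and some balcony' is the NP node built by NP → NP Conj NP.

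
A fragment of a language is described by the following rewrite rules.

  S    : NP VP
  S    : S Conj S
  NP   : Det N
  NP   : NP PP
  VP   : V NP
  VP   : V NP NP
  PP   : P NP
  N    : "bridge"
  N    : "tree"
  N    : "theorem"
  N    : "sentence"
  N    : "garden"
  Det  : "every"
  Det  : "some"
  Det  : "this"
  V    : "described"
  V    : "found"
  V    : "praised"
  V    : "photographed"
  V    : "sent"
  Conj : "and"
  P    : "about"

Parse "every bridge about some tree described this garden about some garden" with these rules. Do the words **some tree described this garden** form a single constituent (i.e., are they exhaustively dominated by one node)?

No

[S [NP [NP [Det every] [N bridge]] [PP [P about] [NP [Det some] [N tree]]]] [VP [V described] [NP [NP [Det this] [N garden]] [PP [P about] [NP [Det some] [N garden]]]]]]
The smallest constituent containing 'some tree described this garden' is the S spanning 'every bridge about some tree described this garden about some garden'; no single node in the tree dominates exactly the given words.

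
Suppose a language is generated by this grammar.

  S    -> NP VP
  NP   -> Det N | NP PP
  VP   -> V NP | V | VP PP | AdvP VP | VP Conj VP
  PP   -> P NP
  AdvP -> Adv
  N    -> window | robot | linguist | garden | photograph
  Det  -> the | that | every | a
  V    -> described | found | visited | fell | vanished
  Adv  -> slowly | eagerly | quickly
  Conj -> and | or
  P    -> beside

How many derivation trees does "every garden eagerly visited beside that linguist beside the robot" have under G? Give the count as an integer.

5

Two of the 5 distinct bracketings:
[S [NP [Det every] [N garden]] [VP [VP [AdvP [Adv eagerly]] [VP [V visited]]] [PP [P beside] [NP [NP [Det that] [N linguist]] [PP [P beside] [NP [Det the] [N robot]]]]]]]
[S [NP [Det every] [N garden]] [VP [VP [VP [AdvP [Adv eagerly]] [VP [V visited]]] [PP [P beside] [NP [Det that] [N linguist]]]] [PP [P beside] [NP [Det the] [N robot]]]]]
The difference turns on whether NP → NP PP is used at the relevant span, versus an alternative expansion of NP.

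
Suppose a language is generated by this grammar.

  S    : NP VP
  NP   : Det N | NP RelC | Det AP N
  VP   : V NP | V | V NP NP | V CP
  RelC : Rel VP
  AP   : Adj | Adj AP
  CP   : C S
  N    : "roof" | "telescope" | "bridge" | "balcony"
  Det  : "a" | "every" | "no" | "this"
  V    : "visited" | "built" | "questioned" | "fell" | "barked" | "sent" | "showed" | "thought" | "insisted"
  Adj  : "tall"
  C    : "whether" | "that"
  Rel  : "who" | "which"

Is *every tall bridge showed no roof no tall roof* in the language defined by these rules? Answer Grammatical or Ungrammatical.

Grammatical

S
  NP
    Det: every
    AP
      Adj: tall
    N: bridge
  VP
    V: showed
    NP
      Det: no
      N: roof
    NP
      Det: no
      AP
        Adj: tall
      N: roof
Each bracket corresponds to one application of a listed rule, so the string is derivable from S.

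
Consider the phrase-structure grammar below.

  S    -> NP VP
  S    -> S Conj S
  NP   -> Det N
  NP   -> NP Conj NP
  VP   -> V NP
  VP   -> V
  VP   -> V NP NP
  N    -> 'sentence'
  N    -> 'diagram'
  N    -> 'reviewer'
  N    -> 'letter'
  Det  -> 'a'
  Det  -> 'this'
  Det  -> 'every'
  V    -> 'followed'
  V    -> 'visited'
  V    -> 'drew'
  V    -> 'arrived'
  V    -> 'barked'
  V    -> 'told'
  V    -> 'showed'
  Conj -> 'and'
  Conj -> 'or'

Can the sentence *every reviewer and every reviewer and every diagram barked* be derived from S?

Grammatical

[S [NP [NP [Det every] [N reviewer]] [Conj and] [NP [NP [Det every] [N reviewer]] [Conj and] [NP [Det every] [N diagram]]]] [VP [V barked]]]
Every word is introduced by a lexical rule and the phrasal rules combine the resulting categories into a single S.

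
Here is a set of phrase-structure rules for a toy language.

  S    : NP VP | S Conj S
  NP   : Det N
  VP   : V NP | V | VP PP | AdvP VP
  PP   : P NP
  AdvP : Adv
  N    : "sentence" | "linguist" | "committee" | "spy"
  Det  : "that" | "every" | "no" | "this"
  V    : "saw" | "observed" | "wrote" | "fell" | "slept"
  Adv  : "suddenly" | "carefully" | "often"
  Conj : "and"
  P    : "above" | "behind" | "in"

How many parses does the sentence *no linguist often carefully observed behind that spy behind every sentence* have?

6

Two of the 6 distinct bracketings:
[S [NP [Det no] [N linguist]] [VP [VP [VP [AdvP [Adv often]] [VP [AdvP [Adv carefully]] [VP [V observed]]]] [PP [P behind] [NP [Det that] [N spy]]]] [PP [P behind] [NP [Det every] [N sentence]]]]]
[S [NP [Det no] [N linguist]] [VP [VP [AdvP [Adv often]] [VP [VP [AdvP [Adv carefully]] [VP [V observed]]] [PP [P behind] [NP [Det that] [N spy]]]]] [PP [P behind] [NP [Det every] [N sentence]]]]]
The trees differ in how a recursive rule is bracketed over the same span.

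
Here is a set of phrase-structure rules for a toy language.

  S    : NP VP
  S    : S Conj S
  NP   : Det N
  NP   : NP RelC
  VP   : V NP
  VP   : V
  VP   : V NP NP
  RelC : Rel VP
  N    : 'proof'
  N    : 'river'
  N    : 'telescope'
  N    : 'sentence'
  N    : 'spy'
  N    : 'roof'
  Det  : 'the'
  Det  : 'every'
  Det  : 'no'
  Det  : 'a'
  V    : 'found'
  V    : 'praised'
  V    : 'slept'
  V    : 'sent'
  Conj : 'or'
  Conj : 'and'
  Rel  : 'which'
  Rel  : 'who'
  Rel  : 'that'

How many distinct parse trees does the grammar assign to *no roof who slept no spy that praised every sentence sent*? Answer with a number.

3

Two of the 3 distinct bracketings:
[S [NP [NP [Det no] [N roof]] [RelC [Rel who] [VP [V slept] [NP [NP [Det no] [N spy]] [RelC [Rel that] [VP [V praised] [NP [Det every] [N sentence]]]]]]]] [VP [V sent]]]
[S [NP [NP [Det no] [N roof]] [RelC [Rel who] [VP [V slept] [NP [NP [Det no] [N spy]] [RelC [Rel that] [VP [V praised]]]] [NP [Det every] [N sentence]]]]] [VP [V sent]]]
The difference turns on whether VP → V NP is used at the relevant span, versus an alternative expansion of VP.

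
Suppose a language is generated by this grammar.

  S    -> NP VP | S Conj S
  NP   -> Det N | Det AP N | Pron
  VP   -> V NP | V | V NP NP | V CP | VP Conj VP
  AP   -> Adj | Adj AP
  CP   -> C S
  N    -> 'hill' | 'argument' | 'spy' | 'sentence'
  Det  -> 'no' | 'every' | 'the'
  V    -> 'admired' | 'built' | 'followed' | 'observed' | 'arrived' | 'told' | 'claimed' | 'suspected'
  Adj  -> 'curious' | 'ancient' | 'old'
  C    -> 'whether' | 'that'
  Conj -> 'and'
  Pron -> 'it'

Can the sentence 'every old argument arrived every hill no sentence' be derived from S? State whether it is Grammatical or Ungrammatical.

[S [NP [Det every] [AP [Adj old]] [N argument]] [VP [V arrived] [NP [Det every] [N hill]] [NP [Det no] [N sentence]]]]
The bracketing above is licensed at every node by one of the given productions, with S at the root.

Grammatical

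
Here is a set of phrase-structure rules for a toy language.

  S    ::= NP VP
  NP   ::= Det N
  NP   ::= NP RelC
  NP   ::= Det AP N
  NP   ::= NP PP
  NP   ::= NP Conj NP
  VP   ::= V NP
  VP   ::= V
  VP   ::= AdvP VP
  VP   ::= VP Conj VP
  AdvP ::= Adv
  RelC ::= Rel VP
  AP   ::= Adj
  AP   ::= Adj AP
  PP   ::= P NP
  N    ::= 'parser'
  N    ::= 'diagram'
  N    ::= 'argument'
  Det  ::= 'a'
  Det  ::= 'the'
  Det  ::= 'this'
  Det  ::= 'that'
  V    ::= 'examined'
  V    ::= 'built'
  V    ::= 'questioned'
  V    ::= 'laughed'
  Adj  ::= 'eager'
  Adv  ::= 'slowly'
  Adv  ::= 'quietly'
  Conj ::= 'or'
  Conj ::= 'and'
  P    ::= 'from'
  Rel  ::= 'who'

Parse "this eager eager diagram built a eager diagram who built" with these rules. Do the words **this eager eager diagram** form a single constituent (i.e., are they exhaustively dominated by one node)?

[S [NP [Det this] [AP [Adj eager] [AP [Adj eager]]] [N diagram]] [VP [V built] [NP [NP [Det a] [AP [Adj eager]] [N diagram]] [RelC [Rel who] [VP [V built]]]]]]
The words 'this eager eager diagram' are exhaustively dominated by a single NP node (built by NP → Det AP N), so they form a constituent.

Yes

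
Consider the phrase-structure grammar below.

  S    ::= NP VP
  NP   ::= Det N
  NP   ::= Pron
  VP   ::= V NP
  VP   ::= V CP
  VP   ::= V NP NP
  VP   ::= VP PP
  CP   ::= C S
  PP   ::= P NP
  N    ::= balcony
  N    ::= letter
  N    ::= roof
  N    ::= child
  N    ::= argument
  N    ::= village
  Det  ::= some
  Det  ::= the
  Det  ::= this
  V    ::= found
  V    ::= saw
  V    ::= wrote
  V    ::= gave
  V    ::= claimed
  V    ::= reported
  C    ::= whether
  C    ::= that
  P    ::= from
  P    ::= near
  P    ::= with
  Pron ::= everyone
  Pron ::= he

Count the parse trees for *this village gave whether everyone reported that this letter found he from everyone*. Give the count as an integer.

Two of the 3 distinct bracketings:
[S [NP [Det this] [N village]] [VP [V gave] [CP [C whether] [S [NP [Pron everyone]] [VP [V reported] [CP [C that] [S [NP [Det this] [N letter]] [VP [VP [V found] [NP [Pron he]]] [PP [P from] [NP [Pron everyone]]]]]]]]]]]
[S [NP [Det this] [N village]] [VP [V gave] [CP [C whether] [S [NP [Pron everyone]] [VP [VP [V reported] [CP [C that] [S [NP [Det this] [N letter]] [VP [V found] [NP [Pron he]]]]]] [PP [P from] [NP [Pron everyone]]]]]]]]
The trees differ in how a recursive rule is bracketed over the same span.

3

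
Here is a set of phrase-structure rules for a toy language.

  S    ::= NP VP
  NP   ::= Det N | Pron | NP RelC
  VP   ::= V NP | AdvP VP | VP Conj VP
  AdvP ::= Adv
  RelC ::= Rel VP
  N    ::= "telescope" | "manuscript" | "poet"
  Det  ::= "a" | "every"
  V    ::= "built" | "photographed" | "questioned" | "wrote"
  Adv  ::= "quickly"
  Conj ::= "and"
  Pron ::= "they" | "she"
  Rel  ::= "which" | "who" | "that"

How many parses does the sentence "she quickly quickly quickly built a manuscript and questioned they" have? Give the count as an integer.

4

Two of the 4 distinct bracketings:
[S [NP [Pron she]] [VP [AdvP [Adv quickly]] [VP [AdvP [Adv quickly]] [VP [AdvP [Adv quickly]] [VP [VP [V built] [NP [Det a] [N manuscript]]] [Conj and] [VP [V questioned] [NP [Pron they]]]]]]]]
[S [NP [Pron she]] [VP [AdvP [Adv quickly]] [VP [AdvP [Adv quickly]] [VP [VP [AdvP [Adv quickly]] [VP [V built] [NP [Det a] [N manuscript]]]] [Conj and] [VP [V questioned] [NP [Pron they]]]]]]]
The trees differ in how a recursive rule is bracketed over the same span.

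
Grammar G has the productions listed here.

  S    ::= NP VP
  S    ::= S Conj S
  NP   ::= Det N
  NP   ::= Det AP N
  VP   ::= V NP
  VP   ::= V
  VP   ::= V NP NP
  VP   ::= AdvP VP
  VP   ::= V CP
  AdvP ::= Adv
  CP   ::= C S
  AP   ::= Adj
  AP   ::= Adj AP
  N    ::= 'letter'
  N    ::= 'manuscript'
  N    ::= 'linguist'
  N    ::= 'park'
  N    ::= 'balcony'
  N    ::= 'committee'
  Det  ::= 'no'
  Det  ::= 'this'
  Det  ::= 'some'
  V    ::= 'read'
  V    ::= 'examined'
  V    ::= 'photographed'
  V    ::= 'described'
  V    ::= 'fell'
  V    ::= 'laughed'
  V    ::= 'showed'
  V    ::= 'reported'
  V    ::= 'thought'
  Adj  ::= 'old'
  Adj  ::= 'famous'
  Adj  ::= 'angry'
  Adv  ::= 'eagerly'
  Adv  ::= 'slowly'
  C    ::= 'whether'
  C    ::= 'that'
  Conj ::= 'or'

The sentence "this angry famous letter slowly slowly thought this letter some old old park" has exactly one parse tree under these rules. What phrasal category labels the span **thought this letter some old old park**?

[S [NP [Det this] [AP [Adj angry] [AP [Adj famous]]] [N letter]] [VP [AdvP [Adv slowly]] [VP [AdvP [Adv slowly]] [VP [V thought] [NP [Det this] [N letter]] [NP [Det some] [AP [Adj old] [AP [Adj old]]] [N park]]]]]]
The span 'thought this letter some old old park' is the VP node built by VP → V NP NP.

VP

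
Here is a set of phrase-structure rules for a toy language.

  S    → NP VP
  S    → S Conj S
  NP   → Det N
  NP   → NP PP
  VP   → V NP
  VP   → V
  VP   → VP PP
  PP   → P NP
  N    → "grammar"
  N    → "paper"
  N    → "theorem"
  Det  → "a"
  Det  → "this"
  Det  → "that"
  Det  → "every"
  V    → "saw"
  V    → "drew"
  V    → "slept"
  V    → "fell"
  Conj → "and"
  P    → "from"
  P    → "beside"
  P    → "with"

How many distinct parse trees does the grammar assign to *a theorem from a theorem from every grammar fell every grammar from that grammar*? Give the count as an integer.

4

Two of the 4 distinct bracketings:
[S [NP [NP [Det a] [N theorem]] [PP [P from] [NP [NP [Det a] [N theorem]] [PP [P from] [NP [Det every] [N grammar]]]]]] [VP [V fell] [NP [NP [Det every] [N grammar]] [PP [P from] [NP [Det that] [N grammar]]]]]]
[S [NP [NP [Det a] [N theorem]] [PP [P from] [NP [NP [Det a] [N theorem]] [PP [P from] [NP [Det every] [N grammar]]]]]] [VP [VP [V fell] [NP [Det every] [N grammar]]] [PP [P from] [NP [Det that] [N grammar]]]]]
The difference turns on whether VP → VP PP is used at the relevant span, versus an alternative expansion of VP.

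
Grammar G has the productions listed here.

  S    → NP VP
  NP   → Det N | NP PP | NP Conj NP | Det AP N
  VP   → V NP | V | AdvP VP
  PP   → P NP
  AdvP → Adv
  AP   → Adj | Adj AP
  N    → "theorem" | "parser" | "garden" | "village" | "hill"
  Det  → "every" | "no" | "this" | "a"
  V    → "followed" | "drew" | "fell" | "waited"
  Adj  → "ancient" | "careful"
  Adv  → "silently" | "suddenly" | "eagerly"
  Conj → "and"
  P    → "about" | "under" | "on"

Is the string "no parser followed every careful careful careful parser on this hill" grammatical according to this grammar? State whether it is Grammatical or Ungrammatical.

S
  NP
    Det: no
    N: parser
  VP
    V: followed
    NP
      NP
        Det: every
        AP
          Adj: careful
          AP
            Adj: careful
            AP
              Adj: careful
        N: parser
      PP
        P: on
        NP
          Det: this
          N: hill
Every word is introduced by a lexical rule and the phrasal rules combine the resulting categories into a single S.

Grammatical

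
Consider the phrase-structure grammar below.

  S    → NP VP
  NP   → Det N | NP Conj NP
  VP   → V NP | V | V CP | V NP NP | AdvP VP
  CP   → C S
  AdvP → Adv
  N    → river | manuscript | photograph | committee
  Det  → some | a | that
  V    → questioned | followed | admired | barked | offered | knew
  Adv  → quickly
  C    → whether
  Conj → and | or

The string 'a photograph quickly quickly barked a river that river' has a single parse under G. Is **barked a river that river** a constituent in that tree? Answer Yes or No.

[S [NP [Det a] [N photograph]] [VP [AdvP [Adv quickly]] [VP [AdvP [Adv quickly]] [VP [V barked] [NP [Det a] [N river]] [NP [Det that] [N river]]]]]]
The words 'barked a river that river' are exhaustively dominated by a single VP node (built by VP → V NP NP), so they form a constituent.

Yes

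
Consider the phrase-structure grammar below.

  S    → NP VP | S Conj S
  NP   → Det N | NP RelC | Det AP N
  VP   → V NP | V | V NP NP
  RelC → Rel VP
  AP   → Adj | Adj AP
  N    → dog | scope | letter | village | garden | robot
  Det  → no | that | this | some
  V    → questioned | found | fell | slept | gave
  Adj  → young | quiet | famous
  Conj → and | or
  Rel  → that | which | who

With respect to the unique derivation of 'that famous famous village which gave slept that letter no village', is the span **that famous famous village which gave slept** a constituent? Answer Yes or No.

[S [NP [NP [Det that] [AP [Adj famous] [AP [Adj famous]]] [N village]] [RelC [Rel which] [VP [V gave]]]] [VP [V slept] [NP [Det that] [N letter]] [NP [Det no] [N village]]]]
The smallest constituent containing 'that famous famous village which gave slept' is the S spanning 'that famous famous village which gave slept that letter no village'; no single node in the tree dominates exactly the given words.

No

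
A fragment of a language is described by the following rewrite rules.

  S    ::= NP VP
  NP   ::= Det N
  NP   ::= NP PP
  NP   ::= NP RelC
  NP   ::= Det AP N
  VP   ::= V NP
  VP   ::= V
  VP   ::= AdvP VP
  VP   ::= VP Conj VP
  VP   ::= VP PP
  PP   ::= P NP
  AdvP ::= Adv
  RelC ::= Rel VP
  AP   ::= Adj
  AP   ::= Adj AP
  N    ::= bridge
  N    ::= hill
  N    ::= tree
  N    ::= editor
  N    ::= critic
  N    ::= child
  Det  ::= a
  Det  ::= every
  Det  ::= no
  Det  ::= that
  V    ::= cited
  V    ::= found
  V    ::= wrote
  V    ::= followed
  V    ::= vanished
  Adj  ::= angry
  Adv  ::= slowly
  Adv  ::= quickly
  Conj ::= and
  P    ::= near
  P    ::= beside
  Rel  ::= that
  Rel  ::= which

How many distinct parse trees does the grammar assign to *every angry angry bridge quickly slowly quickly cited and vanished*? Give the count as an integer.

4

Two of the 4 distinct bracketings:
[S [NP [Det every] [AP [Adj angry] [AP [Adj angry]]] [N bridge]] [VP [AdvP [Adv quickly]] [VP [AdvP [Adv slowly]] [VP [AdvP [Adv quickly]] [VP [VP [V cited]] [Conj and] [VP [V vanished]]]]]]]
[S [NP [Det every] [AP [Adj angry] [AP [Adj angry]]] [N bridge]] [VP [AdvP [Adv quickly]] [VP [AdvP [Adv slowly]] [VP [VP [AdvP [Adv quickly]] [VP [V cited]]] [Conj and] [VP [V vanished]]]]]]
The trees differ in how a recursive rule is bracketed over the same span.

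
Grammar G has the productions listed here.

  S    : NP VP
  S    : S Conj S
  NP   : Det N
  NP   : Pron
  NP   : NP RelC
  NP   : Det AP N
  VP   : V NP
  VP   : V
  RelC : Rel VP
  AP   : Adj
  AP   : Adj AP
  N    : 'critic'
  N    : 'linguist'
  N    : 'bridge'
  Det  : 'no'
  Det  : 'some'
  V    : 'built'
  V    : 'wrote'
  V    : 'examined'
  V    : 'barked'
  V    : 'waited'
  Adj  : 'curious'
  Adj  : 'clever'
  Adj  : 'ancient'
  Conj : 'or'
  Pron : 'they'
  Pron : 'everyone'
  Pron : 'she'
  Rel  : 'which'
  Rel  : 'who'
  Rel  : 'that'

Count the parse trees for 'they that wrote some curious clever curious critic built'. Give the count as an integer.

[S [NP [NP [Pron they]] [RelC [Rel that] [VP [V wrote] [NP [Det some] [AP [Adj curious] [AP [Adj clever] [AP [Adj curious]]]] [N critic]]]]] [VP [V built]]]
No rule offers an alternative attachment or grouping for any span, so this is the only derivation.

1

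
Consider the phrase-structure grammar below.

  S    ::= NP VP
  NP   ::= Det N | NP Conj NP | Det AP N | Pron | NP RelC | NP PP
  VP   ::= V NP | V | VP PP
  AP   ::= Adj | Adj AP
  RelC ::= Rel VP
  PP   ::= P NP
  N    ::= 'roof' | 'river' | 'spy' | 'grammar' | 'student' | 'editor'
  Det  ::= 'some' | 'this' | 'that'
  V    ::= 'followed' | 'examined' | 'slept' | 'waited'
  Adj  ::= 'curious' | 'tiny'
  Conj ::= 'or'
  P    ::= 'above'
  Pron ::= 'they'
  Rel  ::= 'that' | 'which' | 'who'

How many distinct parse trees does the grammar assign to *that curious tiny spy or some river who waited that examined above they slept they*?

7

Two of the 7 distinct bracketings:
[S [NP [NP [Det that] [AP [Adj curious] [AP [Adj tiny]]] [N spy]] [Conj or] [NP [NP [NP [Det some] [N river]] [RelC [Rel who] [VP [V waited]]]] [RelC [Rel that] [VP [VP [V examined]] [PP [P above] [NP [Pron they]]]]]]] [VP [V slept] [NP [Pron they]]]]
[S [NP [NP [Det that] [AP [Adj curious] [AP [Adj tiny]]] [N spy]] [Conj or] [NP [NP [NP [NP [Det some] [N river]] [RelC [Rel who] [VP [V waited]]]] [RelC [Rel that] [VP [V examined]]]] [PP [P above] [NP [Pron they]]]]] [VP [V slept] [NP [Pron they]]]]
The difference turns on whether NP → NP PP is used at the relevant span, versus an alternative expansion of NP.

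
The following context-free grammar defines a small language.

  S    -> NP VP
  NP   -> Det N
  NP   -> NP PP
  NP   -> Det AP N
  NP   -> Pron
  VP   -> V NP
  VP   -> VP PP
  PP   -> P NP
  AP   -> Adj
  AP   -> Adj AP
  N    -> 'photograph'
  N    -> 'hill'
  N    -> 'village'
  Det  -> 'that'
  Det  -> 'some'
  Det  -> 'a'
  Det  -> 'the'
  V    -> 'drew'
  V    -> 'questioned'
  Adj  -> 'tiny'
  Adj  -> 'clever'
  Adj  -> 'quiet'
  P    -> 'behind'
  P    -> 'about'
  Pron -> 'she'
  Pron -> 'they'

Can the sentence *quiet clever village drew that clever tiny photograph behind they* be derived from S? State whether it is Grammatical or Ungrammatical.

For S → NP VP, no prefix of the string parses as an NP.

Ungrammatical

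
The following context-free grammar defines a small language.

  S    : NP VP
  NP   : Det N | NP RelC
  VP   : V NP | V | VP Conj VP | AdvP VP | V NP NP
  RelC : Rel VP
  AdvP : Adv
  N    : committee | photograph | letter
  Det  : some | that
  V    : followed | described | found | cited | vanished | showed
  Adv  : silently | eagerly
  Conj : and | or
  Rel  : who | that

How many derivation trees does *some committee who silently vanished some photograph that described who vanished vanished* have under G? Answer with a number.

Two of the 3 distinct bracketings:
[S [NP [NP [Det some] [N committee]] [RelC [Rel who] [VP [AdvP [Adv silently]] [VP [V vanished] [NP [NP [NP [Det some] [N photograph]] [RelC [Rel that] [VP [V described]]]] [RelC [Rel who] [VP [V vanished]]]]]]]] [VP [V vanished]]]
[S [NP [NP [NP [Det some] [N committee]] [RelC [Rel who] [VP [AdvP [Adv silently]] [VP [V vanished] [NP [NP [Det some] [N photograph]] [RelC [Rel that] [VP [V described]]]]]]]] [RelC [Rel who] [VP [V vanished]]]] [VP [V vanished]]]
The trees differ in how a recursive rule is bracketed over the same span.

3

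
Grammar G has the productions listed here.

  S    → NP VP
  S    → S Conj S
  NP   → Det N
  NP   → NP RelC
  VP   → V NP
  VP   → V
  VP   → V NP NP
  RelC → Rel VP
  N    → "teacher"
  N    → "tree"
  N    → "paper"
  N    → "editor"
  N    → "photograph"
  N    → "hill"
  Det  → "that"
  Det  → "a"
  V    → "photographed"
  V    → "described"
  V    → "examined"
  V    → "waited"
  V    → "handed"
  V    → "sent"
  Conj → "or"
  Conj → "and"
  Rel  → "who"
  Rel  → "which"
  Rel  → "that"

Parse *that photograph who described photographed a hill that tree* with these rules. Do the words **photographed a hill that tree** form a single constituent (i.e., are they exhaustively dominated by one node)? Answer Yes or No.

[S [NP [NP [Det that] [N photograph]] [RelC [Rel who] [VP [V described]]]] [VP [V photographed] [NP [Det a] [N hill]] [NP [Det that] [N tree]]]]
The words 'photographed a hill that tree' are exhaustively dominated by a single VP node (built by VP → V NP NP), so they form a constituent.

Yes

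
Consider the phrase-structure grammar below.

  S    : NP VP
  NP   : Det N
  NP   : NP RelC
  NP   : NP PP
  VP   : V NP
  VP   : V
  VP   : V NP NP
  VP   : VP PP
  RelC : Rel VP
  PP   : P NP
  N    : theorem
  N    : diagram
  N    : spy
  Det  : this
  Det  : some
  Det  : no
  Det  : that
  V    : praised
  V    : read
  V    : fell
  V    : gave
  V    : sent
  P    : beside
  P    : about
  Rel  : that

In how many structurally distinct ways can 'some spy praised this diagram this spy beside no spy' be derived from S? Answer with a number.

The two bracketings:
[S [NP [Det some] [N spy]] [VP [V praised] [NP [Det this] [N diagram]] [NP [NP [Det this] [N spy]] [PP [P beside] [NP [Det no] [N spy]]]]]]
[S [NP [Det some] [N spy]] [VP [VP [V praised] [NP [Det this] [N diagram]] [NP [Det this] [N spy]]] [PP [P beside] [NP [Det no] [N spy]]]]]
The difference turns on whether NP → NP PP is used at the relevant span, versus an alternative expansion of NP.

2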